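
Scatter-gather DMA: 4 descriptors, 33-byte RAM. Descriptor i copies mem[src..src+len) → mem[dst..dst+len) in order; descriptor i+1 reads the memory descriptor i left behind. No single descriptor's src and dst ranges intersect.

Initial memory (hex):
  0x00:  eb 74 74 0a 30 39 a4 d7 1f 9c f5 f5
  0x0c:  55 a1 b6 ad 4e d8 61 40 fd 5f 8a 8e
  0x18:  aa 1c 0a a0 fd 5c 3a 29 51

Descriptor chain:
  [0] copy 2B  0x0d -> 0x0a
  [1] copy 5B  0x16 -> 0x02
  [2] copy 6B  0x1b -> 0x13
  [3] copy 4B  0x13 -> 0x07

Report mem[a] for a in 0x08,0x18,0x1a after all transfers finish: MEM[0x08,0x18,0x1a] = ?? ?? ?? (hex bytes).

MEM[0x08,0x18,0x1a] = fd 51 0a

[0] 0x0d->0x0a len=2 : a1 b6
[1] 0x16->0x02 len=5 : 8a 8e aa 1c 0a
[2] 0x1b->0x13 len=6 : a0 fd 5c 3a 29 51
[3] 0x13->0x07 len=4 : a0 fd 5c 3a
query mem[0x08]=0xfd, mem[0x18]=0x51, mem[0x1a]=0x0a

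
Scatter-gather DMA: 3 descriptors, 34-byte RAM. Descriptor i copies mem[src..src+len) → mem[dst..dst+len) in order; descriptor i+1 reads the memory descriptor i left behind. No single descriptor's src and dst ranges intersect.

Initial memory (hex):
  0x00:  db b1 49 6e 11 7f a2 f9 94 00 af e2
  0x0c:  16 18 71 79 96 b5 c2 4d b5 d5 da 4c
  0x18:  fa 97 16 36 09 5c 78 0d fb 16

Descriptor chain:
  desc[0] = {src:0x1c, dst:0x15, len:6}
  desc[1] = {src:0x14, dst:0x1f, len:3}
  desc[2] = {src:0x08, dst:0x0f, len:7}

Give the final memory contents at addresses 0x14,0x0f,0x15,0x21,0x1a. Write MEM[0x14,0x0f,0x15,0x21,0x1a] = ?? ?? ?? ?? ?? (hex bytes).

#0 dst[0x15+6] := {0x09,0x5c,0x78,0x0d,0xfb,0x16}
#1 dst[0x1f+3] := {0xb5,0x09,0x5c}
#2 dst[0x0f+7] := {0x94,0x00,0xaf,0xe2,0x16,0x18,0x71}
query mem[0x14]=0x18, mem[0x0f]=0x94, mem[0x15]=0x71, mem[0x21]=0x5c, mem[0x1a]=0x16

MEM[0x14,0x0f,0x15,0x21,0x1a] = 18 94 71 5c 16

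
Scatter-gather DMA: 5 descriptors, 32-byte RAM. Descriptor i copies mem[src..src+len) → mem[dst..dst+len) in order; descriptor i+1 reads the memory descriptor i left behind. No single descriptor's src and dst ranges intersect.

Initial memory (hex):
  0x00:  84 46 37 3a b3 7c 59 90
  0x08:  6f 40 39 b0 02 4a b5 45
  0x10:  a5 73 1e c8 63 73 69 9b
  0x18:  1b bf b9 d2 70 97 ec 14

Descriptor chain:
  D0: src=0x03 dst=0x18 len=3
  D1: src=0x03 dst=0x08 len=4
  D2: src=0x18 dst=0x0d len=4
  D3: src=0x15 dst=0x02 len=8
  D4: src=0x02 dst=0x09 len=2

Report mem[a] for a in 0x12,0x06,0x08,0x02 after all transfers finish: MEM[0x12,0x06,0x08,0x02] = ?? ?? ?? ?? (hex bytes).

MEM[0x12,0x06,0x08,0x02] = 1e b3 d2 73

#0 dst[0x18+3] := {0x3a,0xb3,0x7c}
#1 dst[0x08+4] := {0x3a,0xb3,0x7c,0x59}
#2 dst[0x0d+4] := {0x3a,0xb3,0x7c,0xd2}
#3 dst[0x02+8] := {0x73,0x69,0x9b,0x3a,0xb3,0x7c,0xd2,0x70}
#4 dst[0x09+2] := {0x73,0x69}
query mem[0x12]=0x1e, mem[0x06]=0xb3, mem[0x08]=0xd2, mem[0x02]=0x73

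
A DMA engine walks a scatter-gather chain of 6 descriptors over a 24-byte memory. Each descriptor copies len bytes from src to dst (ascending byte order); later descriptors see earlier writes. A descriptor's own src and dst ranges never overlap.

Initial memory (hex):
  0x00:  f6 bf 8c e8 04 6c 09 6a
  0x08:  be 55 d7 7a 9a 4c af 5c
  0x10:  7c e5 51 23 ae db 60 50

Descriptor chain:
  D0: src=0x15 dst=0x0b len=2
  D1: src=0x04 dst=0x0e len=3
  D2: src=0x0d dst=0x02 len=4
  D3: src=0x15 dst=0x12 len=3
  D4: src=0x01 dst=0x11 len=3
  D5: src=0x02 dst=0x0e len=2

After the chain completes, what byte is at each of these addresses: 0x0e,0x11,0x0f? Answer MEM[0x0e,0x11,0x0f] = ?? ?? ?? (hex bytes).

MEM[0x0e,0x11,0x0f] = 4c bf 04

D0: mem[0x0b..0x0c] <- [db 60]
D1: mem[0x0e..0x10] <- [04 6c 09]
D2: mem[0x02..0x05] <- [4c 04 6c 09]
D3: mem[0x12..0x14] <- [db 60 50]
D4: mem[0x11..0x13] <- [bf 4c 04]
D5: mem[0x0e..0x0f] <- [4c 04]
query mem[0x0e]=0x4c, mem[0x11]=0xbf, mem[0x0f]=0x04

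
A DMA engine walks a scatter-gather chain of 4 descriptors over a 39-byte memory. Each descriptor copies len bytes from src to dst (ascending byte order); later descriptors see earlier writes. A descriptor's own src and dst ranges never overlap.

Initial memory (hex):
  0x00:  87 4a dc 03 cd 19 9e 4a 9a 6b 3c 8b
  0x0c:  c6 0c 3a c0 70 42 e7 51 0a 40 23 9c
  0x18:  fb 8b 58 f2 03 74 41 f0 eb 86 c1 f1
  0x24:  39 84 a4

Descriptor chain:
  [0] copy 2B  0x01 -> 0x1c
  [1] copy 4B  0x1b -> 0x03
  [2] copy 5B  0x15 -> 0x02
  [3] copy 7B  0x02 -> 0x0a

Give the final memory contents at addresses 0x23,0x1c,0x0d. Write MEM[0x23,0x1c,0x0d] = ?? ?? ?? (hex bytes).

MEM[0x23,0x1c,0x0d] = f1 4a fb

#0 dst[0x1c+2] := {0x4a,0xdc}
#1 dst[0x03+4] := {0xf2,0x4a,0xdc,0x41}
#2 dst[0x02+5] := {0x40,0x23,0x9c,0xfb,0x8b}
#3 dst[0x0a+7] := {0x40,0x23,0x9c,0xfb,0x8b,0x4a,0x9a}
query mem[0x23]=0xf1, mem[0x1c]=0x4a, mem[0x0d]=0xfb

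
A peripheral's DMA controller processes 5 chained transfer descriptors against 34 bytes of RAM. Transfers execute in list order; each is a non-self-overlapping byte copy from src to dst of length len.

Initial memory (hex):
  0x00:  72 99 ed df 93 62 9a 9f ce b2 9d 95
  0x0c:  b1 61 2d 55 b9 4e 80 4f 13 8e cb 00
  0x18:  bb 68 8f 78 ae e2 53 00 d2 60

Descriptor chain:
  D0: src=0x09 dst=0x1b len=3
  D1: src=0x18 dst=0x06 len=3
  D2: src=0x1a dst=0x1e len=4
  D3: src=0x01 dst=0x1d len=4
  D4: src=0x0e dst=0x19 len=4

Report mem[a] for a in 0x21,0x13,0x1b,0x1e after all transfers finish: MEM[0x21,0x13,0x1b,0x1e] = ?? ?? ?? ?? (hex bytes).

  after D0: wrote 3B at 0x1b = b29d95
  after D1: wrote 3B at 0x06 = bb688f
  after D2: wrote 4B at 0x1e = 8fb29d95
  after D3: wrote 4B at 0x1d = 99eddf93
  after D4: wrote 4B at 0x19 = 2d55b94e
query mem[0x21]=0x95, mem[0x13]=0x4f, mem[0x1b]=0xb9, mem[0x1e]=0xed

MEM[0x21,0x13,0x1b,0x1e] = 95 4f b9 ed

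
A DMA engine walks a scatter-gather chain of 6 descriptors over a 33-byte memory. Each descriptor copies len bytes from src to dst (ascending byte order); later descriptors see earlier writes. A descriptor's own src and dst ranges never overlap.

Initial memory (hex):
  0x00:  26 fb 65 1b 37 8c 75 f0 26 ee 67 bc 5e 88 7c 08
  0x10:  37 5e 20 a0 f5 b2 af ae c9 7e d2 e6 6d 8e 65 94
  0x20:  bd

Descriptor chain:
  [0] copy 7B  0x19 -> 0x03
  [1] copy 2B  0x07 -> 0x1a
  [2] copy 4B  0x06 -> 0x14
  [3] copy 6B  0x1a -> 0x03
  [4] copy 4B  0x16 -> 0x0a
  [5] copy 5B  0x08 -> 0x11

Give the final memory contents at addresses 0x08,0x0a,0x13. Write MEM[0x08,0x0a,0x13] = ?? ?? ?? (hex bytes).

D0: mem[0x03..0x09] <- [7e d2 e6 6d 8e 65 94]
D1: mem[0x1a..0x1b] <- [8e 65]
D2: mem[0x14..0x17] <- [6d 8e 65 94]
D3: mem[0x03..0x08] <- [8e 65 6d 8e 65 94]
D4: mem[0x0a..0x0d] <- [65 94 c9 7e]
D5: mem[0x11..0x15] <- [94 94 65 94 c9]
query mem[0x08]=0x94, mem[0x0a]=0x65, mem[0x13]=0x65

MEM[0x08,0x0a,0x13] = 94 65 65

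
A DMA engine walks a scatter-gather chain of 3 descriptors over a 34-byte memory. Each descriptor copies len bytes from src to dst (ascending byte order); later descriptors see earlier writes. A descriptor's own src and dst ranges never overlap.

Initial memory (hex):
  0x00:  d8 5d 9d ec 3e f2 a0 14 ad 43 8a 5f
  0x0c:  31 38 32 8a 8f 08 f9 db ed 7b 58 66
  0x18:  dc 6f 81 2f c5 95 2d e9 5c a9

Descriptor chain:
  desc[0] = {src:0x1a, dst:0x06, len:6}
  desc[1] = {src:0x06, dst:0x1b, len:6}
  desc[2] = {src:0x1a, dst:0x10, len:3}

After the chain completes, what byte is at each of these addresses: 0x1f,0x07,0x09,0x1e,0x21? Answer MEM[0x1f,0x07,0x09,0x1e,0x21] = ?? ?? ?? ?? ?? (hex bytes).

MEM[0x1f,0x07,0x09,0x1e,0x21] = 2d 2f 95 95 a9

D0: mem[0x06..0x0b] <- [81 2f c5 95 2d e9]
D1: mem[0x1b..0x20] <- [81 2f c5 95 2d e9]
D2: mem[0x10..0x12] <- [81 81 2f]
query mem[0x1f]=0x2d, mem[0x07]=0x2f, mem[0x09]=0x95, mem[0x1e]=0x95, mem[0x21]=0xa9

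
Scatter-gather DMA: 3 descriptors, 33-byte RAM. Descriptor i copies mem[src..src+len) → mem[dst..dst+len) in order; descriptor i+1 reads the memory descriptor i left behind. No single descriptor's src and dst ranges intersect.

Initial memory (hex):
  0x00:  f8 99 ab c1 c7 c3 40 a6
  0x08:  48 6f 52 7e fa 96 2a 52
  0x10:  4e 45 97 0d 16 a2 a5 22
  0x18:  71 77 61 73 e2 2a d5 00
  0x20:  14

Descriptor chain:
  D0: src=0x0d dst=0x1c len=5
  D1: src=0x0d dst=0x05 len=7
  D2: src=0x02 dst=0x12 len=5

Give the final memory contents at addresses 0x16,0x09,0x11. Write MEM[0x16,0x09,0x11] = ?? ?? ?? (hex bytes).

MEM[0x16,0x09,0x11] = 2a 45 45

#0 dst[0x1c+5] := {0x96,0x2a,0x52,0x4e,0x45}
#1 dst[0x05+7] := {0x96,0x2a,0x52,0x4e,0x45,0x97,0x0d}
#2 dst[0x12+5] := {0xab,0xc1,0xc7,0x96,0x2a}
query mem[0x16]=0x2a, mem[0x09]=0x45, mem[0x11]=0x45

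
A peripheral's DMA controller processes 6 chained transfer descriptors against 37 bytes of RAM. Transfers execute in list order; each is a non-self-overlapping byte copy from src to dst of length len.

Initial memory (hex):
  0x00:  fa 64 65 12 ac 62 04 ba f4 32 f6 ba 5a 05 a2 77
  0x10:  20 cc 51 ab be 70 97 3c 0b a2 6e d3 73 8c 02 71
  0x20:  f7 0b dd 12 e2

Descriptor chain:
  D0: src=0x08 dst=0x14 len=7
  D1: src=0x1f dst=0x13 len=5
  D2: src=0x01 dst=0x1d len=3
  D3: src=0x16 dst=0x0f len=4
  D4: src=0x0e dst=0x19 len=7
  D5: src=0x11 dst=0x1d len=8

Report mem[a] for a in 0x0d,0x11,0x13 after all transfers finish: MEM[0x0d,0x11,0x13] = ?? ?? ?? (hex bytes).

#0 dst[0x14+7] := {0xf4,0x32,0xf6,0xba,0x5a,0x05,0xa2}
#1 dst[0x13+5] := {0x71,0xf7,0x0b,0xdd,0x12}
#2 dst[0x1d+3] := {0x64,0x65,0x12}
#3 dst[0x0f+4] := {0xdd,0x12,0x5a,0x05}
#4 dst[0x19+7] := {0xa2,0xdd,0x12,0x5a,0x05,0x71,0xf7}
#5 dst[0x1d+8] := {0x5a,0x05,0x71,0xf7,0x0b,0xdd,0x12,0x5a}
query mem[0x0d]=0x05, mem[0x11]=0x5a, mem[0x13]=0x71

MEM[0x0d,0x11,0x13] = 05 5a 71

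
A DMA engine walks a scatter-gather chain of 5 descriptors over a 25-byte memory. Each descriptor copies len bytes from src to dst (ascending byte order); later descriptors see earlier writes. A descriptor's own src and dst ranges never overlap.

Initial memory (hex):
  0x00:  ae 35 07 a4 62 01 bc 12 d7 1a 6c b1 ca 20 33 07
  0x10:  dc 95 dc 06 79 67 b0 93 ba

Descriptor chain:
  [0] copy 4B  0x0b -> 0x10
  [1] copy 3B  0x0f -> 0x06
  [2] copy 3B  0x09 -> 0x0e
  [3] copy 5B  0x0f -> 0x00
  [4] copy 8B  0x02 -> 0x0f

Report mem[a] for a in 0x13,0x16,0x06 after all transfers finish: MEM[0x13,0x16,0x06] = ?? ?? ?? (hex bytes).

  after D0: wrote 4B at 0x10 = b1ca2033
  after D1: wrote 3B at 0x06 = 07b1ca
  after D2: wrote 3B at 0x0e = 1a6cb1
  after D3: wrote 5B at 0x00 = 6cb1ca2033
  after D4: wrote 8B at 0x0f = ca20330107b1ca1a
query mem[0x13]=0x07, mem[0x16]=0x1a, mem[0x06]=0x07

MEM[0x13,0x16,0x06] = 07 1a 07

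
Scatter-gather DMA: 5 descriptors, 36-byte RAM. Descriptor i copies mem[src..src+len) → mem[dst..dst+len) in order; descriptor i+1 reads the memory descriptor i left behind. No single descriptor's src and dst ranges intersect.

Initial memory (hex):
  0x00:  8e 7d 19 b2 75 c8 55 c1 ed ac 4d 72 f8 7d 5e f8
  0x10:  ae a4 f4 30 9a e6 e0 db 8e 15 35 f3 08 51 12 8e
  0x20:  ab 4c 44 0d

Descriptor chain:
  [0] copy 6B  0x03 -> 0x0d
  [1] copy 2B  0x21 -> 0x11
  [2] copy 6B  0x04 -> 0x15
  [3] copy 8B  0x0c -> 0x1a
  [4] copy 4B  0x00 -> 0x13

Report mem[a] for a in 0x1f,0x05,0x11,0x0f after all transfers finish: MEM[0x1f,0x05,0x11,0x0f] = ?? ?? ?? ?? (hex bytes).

D0: mem[0x0d..0x12] <- [b2 75 c8 55 c1 ed]
D1: mem[0x11..0x12] <- [4c 44]
D2: mem[0x15..0x1a] <- [75 c8 55 c1 ed ac]
D3: mem[0x1a..0x21] <- [f8 b2 75 c8 55 4c 44 30]
D4: mem[0x13..0x16] <- [8e 7d 19 b2]
query mem[0x1f]=0x4c, mem[0x05]=0xc8, mem[0x11]=0x4c, mem[0x0f]=0xc8

MEM[0x1f,0x05,0x11,0x0f] = 4c c8 4c c8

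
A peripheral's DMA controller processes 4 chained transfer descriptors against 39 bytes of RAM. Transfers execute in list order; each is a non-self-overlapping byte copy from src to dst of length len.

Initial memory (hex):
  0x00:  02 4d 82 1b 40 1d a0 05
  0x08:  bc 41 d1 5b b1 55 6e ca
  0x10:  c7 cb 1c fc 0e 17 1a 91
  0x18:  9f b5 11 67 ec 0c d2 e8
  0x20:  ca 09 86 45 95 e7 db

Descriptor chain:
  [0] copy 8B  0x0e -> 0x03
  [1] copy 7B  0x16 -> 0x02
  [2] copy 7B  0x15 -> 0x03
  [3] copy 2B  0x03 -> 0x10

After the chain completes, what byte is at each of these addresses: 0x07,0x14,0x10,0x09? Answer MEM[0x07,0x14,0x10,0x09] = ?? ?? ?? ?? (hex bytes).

MEM[0x07,0x14,0x10,0x09] = b5 0e 17 67

[0] 0x0e->0x03 len=8 : 6e ca c7 cb 1c fc 0e 17
[1] 0x16->0x02 len=7 : 1a 91 9f b5 11 67 ec
[2] 0x15->0x03 len=7 : 17 1a 91 9f b5 11 67
[3] 0x03->0x10 len=2 : 17 1a
query mem[0x07]=0xb5, mem[0x14]=0x0e, mem[0x10]=0x17, mem[0x09]=0x67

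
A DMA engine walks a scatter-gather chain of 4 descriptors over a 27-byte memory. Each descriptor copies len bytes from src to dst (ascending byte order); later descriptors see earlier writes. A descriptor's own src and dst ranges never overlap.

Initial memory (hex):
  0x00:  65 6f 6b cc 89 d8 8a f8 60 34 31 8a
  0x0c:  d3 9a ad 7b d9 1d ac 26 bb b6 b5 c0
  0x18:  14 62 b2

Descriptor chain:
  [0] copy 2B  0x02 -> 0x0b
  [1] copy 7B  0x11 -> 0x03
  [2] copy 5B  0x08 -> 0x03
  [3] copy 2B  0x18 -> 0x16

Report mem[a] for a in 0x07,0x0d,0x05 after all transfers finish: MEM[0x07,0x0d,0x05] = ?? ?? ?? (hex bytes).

  after D0: wrote 2B at 0x0b = 6bcc
  after D1: wrote 7B at 0x03 = 1dac26bbb6b5c0
  after D2: wrote 5B at 0x03 = b5c0316bcc
  after D3: wrote 2B at 0x16 = 1462
query mem[0x07]=0xcc, mem[0x0d]=0x9a, mem[0x05]=0x31

MEM[0x07,0x0d,0x05] = cc 9a 31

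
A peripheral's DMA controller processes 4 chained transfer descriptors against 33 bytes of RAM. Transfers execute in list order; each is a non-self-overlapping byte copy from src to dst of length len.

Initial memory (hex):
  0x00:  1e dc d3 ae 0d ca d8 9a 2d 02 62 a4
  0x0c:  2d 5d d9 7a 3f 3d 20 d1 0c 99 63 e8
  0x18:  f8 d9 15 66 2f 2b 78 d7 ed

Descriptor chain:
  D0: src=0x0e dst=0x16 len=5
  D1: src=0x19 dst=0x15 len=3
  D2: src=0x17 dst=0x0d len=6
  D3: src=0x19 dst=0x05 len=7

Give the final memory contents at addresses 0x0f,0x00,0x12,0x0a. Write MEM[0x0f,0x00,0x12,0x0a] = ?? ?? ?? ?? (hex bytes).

MEM[0x0f,0x00,0x12,0x0a] = 3d 1e 2f 78

  after D0: wrote 5B at 0x16 = d97a3f3d20
  after D1: wrote 3B at 0x15 = 3d2066
  after D2: wrote 6B at 0x0d = 663f3d20662f
  after D3: wrote 7B at 0x05 = 3d20662f2b78d7
query mem[0x0f]=0x3d, mem[0x00]=0x1e, mem[0x12]=0x2f, mem[0x0a]=0x78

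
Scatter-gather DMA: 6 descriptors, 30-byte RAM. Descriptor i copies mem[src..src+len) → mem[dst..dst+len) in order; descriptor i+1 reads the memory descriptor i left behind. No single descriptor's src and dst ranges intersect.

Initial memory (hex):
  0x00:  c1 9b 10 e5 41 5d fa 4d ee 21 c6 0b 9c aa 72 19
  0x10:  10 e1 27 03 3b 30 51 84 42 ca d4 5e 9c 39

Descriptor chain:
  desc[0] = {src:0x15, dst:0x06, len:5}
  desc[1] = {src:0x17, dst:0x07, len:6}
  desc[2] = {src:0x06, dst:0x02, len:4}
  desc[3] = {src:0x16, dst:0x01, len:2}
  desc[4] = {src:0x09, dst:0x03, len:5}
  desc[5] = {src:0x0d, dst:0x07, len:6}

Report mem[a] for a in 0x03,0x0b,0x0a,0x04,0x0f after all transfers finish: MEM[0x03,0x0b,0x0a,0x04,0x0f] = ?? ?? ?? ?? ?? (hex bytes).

MEM[0x03,0x0b,0x0a,0x04,0x0f] = ca e1 10 d4 19

[0] 0x15->0x06 len=5 : 30 51 84 42 ca
[1] 0x17->0x07 len=6 : 84 42 ca d4 5e 9c
[2] 0x06->0x02 len=4 : 30 84 42 ca
[3] 0x16->0x01 len=2 : 51 84
[4] 0x09->0x03 len=5 : ca d4 5e 9c aa
[5] 0x0d->0x07 len=6 : aa 72 19 10 e1 27
query mem[0x03]=0xca, mem[0x0b]=0xe1, mem[0x0a]=0x10, mem[0x04]=0xd4, mem[0x0f]=0x19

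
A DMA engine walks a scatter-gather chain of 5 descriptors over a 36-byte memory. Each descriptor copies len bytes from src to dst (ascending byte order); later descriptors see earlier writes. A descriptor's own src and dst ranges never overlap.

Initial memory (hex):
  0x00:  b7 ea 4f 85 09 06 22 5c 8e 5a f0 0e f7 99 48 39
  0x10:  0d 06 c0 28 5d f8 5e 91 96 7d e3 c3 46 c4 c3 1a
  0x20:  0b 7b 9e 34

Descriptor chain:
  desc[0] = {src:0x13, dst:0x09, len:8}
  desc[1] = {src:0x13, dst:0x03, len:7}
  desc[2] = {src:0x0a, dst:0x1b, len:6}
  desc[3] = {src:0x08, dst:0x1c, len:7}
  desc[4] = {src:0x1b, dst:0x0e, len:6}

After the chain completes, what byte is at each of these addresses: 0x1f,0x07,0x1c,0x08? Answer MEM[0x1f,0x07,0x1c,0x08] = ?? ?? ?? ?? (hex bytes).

D0: mem[0x09..0x10] <- [28 5d f8 5e 91 96 7d e3]
D1: mem[0x03..0x09] <- [28 5d f8 5e 91 96 7d]
D2: mem[0x1b..0x20] <- [5d f8 5e 91 96 7d]
D3: mem[0x1c..0x22] <- [96 7d 5d f8 5e 91 96]
D4: mem[0x0e..0x13] <- [5d 96 7d 5d f8 5e]
query mem[0x1f]=0xf8, mem[0x07]=0x91, mem[0x1c]=0x96, mem[0x08]=0x96

MEM[0x1f,0x07,0x1c,0x08] = f8 91 96 96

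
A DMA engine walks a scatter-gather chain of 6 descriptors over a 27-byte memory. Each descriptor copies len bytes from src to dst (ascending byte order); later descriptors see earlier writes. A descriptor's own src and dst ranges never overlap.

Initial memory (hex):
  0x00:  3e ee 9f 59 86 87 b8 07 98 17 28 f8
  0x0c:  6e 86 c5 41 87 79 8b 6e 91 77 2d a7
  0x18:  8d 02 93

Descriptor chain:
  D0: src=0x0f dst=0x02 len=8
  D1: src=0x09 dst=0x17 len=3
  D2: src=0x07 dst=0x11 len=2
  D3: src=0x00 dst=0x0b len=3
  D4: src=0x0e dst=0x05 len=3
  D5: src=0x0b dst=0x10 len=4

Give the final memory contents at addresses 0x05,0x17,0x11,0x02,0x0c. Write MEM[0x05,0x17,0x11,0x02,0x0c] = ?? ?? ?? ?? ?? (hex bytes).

MEM[0x05,0x17,0x11,0x02,0x0c] = c5 2d ee 41 ee

D0: mem[0x02..0x09] <- [41 87 79 8b 6e 91 77 2d]
D1: mem[0x17..0x19] <- [2d 28 f8]
D2: mem[0x11..0x12] <- [91 77]
D3: mem[0x0b..0x0d] <- [3e ee 41]
D4: mem[0x05..0x07] <- [c5 41 87]
D5: mem[0x10..0x13] <- [3e ee 41 c5]
query mem[0x05]=0xc5, mem[0x17]=0x2d, mem[0x11]=0xee, mem[0x02]=0x41, mem[0x0c]=0xee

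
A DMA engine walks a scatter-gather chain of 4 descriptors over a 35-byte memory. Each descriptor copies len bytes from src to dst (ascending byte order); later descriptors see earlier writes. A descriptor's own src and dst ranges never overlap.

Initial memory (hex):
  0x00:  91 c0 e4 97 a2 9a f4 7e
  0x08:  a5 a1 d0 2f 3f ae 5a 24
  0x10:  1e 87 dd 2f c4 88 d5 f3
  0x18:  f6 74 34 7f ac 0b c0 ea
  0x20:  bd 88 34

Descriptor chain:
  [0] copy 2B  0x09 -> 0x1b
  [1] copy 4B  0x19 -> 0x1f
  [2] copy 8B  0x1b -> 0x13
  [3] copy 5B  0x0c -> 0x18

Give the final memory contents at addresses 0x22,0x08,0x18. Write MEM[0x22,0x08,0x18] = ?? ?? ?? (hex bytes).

MEM[0x22,0x08,0x18] = d0 a5 3f

  after D0: wrote 2B at 0x1b = a1d0
  after D1: wrote 4B at 0x1f = 7434a1d0
  after D2: wrote 8B at 0x13 = a1d00bc07434a1d0
  after D3: wrote 5B at 0x18 = 3fae5a241e
query mem[0x22]=0xd0, mem[0x08]=0xa5, mem[0x18]=0x3f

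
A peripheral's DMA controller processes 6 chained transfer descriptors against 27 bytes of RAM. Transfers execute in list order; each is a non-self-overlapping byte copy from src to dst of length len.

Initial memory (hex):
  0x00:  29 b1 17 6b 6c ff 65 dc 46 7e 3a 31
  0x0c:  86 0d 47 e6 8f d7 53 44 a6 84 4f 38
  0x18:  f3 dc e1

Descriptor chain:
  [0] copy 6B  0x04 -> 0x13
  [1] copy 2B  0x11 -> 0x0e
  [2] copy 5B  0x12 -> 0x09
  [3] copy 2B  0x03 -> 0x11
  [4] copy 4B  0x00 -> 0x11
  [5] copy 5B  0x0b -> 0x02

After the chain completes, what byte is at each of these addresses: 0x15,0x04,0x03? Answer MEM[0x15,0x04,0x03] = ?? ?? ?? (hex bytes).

D0: mem[0x13..0x18] <- [6c ff 65 dc 46 7e]
D1: mem[0x0e..0x0f] <- [d7 53]
D2: mem[0x09..0x0d] <- [53 6c ff 65 dc]
D3: mem[0x11..0x12] <- [6b 6c]
D4: mem[0x11..0x14] <- [29 b1 17 6b]
D5: mem[0x02..0x06] <- [ff 65 dc d7 53]
query mem[0x15]=0x65, mem[0x04]=0xdc, mem[0x03]=0x65

MEM[0x15,0x04,0x03] = 65 dc 65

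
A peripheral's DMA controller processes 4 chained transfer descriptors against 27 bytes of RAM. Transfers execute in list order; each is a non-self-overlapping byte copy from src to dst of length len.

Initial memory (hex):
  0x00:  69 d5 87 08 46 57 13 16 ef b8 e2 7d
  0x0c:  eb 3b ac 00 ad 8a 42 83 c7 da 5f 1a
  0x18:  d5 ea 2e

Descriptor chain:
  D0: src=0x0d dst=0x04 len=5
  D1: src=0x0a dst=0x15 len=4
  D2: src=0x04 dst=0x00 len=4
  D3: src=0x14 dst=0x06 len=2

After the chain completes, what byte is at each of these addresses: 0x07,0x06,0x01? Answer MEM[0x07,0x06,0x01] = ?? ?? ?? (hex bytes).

#0 dst[0x04+5] := {0x3b,0xac,0x00,0xad,0x8a}
#1 dst[0x15+4] := {0xe2,0x7d,0xeb,0x3b}
#2 dst[0x00+4] := {0x3b,0xac,0x00,0xad}
#3 dst[0x06+2] := {0xc7,0xe2}
query mem[0x07]=0xe2, mem[0x06]=0xc7, mem[0x01]=0xac

MEM[0x07,0x06,0x01] = e2 c7 ac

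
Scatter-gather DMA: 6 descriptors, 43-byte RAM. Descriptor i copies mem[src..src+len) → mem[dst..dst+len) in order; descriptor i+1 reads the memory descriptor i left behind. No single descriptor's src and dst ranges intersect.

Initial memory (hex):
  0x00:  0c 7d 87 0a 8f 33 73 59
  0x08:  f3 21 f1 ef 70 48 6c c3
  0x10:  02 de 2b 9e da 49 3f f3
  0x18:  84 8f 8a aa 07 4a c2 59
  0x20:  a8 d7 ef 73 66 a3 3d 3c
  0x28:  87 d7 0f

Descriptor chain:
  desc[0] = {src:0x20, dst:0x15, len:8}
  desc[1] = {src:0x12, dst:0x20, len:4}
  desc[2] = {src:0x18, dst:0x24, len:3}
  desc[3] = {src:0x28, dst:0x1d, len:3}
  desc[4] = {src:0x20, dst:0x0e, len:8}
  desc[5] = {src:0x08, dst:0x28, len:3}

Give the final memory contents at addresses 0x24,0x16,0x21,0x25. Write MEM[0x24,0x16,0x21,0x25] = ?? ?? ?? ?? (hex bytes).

MEM[0x24,0x16,0x21,0x25] = 73 d7 9e 66

#0 dst[0x15+8] := {0xa8,0xd7,0xef,0x73,0x66,0xa3,0x3d,0x3c}
#1 dst[0x20+4] := {0x2b,0x9e,0xda,0xa8}
#2 dst[0x24+3] := {0x73,0x66,0xa3}
#3 dst[0x1d+3] := {0x87,0xd7,0x0f}
#4 dst[0x0e+8] := {0x2b,0x9e,0xda,0xa8,0x73,0x66,0xa3,0x3c}
#5 dst[0x28+3] := {0xf3,0x21,0xf1}
query mem[0x24]=0x73, mem[0x16]=0xd7, mem[0x21]=0x9e, mem[0x25]=0x66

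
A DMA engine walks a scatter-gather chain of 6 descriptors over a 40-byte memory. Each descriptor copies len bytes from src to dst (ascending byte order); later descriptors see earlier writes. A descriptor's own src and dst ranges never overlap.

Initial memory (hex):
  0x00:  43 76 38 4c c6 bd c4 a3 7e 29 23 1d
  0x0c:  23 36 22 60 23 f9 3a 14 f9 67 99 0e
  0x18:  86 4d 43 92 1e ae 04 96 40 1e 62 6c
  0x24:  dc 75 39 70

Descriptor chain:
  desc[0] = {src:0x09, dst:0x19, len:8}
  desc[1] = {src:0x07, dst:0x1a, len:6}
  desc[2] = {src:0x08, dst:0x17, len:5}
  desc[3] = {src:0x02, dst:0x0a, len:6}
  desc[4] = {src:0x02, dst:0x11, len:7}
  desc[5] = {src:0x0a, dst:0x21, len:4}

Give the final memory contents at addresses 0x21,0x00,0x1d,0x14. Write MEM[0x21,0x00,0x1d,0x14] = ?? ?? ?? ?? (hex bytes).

MEM[0x21,0x00,0x1d,0x14] = 38 43 23 bd

#0 dst[0x19+8] := {0x29,0x23,0x1d,0x23,0x36,0x22,0x60,0x23}
#1 dst[0x1a+6] := {0xa3,0x7e,0x29,0x23,0x1d,0x23}
#2 dst[0x17+5] := {0x7e,0x29,0x23,0x1d,0x23}
#3 dst[0x0a+6] := {0x38,0x4c,0xc6,0xbd,0xc4,0xa3}
#4 dst[0x11+7] := {0x38,0x4c,0xc6,0xbd,0xc4,0xa3,0x7e}
#5 dst[0x21+4] := {0x38,0x4c,0xc6,0xbd}
query mem[0x21]=0x38, mem[0x00]=0x43, mem[0x1d]=0x23, mem[0x14]=0xbd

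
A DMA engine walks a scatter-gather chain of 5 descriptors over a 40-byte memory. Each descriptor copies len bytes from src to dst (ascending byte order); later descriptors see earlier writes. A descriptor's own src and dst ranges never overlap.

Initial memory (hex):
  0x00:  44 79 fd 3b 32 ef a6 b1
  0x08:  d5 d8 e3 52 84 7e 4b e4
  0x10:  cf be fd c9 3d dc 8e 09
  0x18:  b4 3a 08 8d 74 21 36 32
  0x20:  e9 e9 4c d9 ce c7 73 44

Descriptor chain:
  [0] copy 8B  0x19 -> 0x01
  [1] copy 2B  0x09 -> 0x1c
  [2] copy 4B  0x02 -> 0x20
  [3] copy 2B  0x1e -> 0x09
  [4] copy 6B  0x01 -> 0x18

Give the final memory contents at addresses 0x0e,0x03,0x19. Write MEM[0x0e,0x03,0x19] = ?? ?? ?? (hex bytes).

D0: mem[0x01..0x08] <- [3a 08 8d 74 21 36 32 e9]
D1: mem[0x1c..0x1d] <- [d8 e3]
D2: mem[0x20..0x23] <- [08 8d 74 21]
D3: mem[0x09..0x0a] <- [36 32]
D4: mem[0x18..0x1d] <- [3a 08 8d 74 21 36]
query mem[0x0e]=0x4b, mem[0x03]=0x8d, mem[0x19]=0x08

MEM[0x0e,0x03,0x19] = 4b 8d 08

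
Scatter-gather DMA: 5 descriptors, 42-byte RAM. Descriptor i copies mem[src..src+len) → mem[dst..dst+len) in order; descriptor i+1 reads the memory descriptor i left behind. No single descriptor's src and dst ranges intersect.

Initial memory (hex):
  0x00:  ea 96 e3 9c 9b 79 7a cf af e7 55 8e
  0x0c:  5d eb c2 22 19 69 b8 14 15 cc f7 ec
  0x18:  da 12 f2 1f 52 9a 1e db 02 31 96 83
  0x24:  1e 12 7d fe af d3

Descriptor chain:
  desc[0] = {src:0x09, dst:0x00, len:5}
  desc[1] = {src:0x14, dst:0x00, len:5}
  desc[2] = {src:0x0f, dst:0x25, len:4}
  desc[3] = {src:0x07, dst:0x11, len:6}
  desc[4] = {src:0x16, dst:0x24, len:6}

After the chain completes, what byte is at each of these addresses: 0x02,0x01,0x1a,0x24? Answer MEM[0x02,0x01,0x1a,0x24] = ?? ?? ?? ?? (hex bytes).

MEM[0x02,0x01,0x1a,0x24] = f7 cc f2 5d

  after D0: wrote 5B at 0x00 = e7558e5deb
  after D1: wrote 5B at 0x00 = 15ccf7ecda
  after D2: wrote 4B at 0x25 = 221969b8
  after D3: wrote 6B at 0x11 = cfafe7558e5d
  after D4: wrote 6B at 0x24 = 5decda12f21f
query mem[0x02]=0xf7, mem[0x01]=0xcc, mem[0x1a]=0xf2, mem[0x24]=0x5d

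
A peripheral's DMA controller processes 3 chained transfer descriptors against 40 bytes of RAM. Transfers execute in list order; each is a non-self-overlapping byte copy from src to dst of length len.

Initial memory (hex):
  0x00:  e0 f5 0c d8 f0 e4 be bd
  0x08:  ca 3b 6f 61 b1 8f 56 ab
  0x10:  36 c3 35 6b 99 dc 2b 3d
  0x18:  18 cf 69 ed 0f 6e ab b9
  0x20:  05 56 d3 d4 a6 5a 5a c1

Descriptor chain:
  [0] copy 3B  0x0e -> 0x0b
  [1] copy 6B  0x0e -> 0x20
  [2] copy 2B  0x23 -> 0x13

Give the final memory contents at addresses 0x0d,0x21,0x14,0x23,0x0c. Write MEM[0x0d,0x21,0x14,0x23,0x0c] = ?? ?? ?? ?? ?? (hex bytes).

[0] 0x0e->0x0b len=3 : 56 ab 36
[1] 0x0e->0x20 len=6 : 56 ab 36 c3 35 6b
[2] 0x23->0x13 len=2 : c3 35
query mem[0x0d]=0x36, mem[0x21]=0xab, mem[0x14]=0x35, mem[0x23]=0xc3, mem[0x0c]=0xab

MEM[0x0d,0x21,0x14,0x23,0x0c] = 36 ab 35 c3 ab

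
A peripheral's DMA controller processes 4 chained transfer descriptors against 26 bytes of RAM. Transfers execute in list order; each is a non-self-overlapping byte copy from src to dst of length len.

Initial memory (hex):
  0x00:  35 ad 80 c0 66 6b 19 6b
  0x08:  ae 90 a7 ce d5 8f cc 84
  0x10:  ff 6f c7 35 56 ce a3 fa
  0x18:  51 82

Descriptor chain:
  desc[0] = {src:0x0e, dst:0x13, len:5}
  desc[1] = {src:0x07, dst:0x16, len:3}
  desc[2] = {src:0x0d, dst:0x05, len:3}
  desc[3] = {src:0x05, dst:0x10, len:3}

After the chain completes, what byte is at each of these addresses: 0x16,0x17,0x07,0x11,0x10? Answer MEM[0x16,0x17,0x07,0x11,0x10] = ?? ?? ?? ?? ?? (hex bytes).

MEM[0x16,0x17,0x07,0x11,0x10] = 6b ae 84 cc 8f

[0] 0x0e->0x13 len=5 : cc 84 ff 6f c7
[1] 0x07->0x16 len=3 : 6b ae 90
[2] 0x0d->0x05 len=3 : 8f cc 84
[3] 0x05->0x10 len=3 : 8f cc 84
query mem[0x16]=0x6b, mem[0x17]=0xae, mem[0x07]=0x84, mem[0x11]=0xcc, mem[0x10]=0x8f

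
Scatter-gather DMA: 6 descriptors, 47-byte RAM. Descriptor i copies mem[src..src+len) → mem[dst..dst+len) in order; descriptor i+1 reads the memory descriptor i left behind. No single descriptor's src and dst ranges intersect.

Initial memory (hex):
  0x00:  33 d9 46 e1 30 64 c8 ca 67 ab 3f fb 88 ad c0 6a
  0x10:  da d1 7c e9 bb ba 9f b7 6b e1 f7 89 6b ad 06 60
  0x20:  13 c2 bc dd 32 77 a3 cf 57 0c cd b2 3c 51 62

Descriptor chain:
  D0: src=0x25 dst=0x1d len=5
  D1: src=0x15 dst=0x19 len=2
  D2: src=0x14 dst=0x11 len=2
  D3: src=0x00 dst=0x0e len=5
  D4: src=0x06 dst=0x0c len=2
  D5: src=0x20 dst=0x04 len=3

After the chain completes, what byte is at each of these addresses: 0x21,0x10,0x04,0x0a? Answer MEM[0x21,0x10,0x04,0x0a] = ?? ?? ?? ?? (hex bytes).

MEM[0x21,0x10,0x04,0x0a] = 0c 46 57 3f

  after D0: wrote 5B at 0x1d = 77a3cf570c
  after D1: wrote 2B at 0x19 = ba9f
  after D2: wrote 2B at 0x11 = bbba
  after D3: wrote 5B at 0x0e = 33d946e130
  after D4: wrote 2B at 0x0c = c8ca
  after D5: wrote 3B at 0x04 = 570cbc
query mem[0x21]=0x0c, mem[0x10]=0x46, mem[0x04]=0x57, mem[0x0a]=0x3f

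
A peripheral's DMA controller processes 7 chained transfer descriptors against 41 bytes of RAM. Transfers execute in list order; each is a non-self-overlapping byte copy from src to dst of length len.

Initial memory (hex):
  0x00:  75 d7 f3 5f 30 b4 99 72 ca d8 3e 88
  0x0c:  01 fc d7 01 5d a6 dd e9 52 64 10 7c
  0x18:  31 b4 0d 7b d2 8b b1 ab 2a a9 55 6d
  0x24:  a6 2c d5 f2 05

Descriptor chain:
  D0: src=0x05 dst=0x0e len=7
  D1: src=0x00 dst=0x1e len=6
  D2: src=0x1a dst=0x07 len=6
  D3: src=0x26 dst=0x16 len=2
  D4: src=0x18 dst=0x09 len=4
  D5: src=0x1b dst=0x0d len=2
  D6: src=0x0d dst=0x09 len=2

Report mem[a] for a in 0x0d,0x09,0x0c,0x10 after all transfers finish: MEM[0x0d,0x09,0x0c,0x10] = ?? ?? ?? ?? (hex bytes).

MEM[0x0d,0x09,0x0c,0x10] = 7b 7b 7b 72

[0] 0x05->0x0e len=7 : b4 99 72 ca d8 3e 88
[1] 0x00->0x1e len=6 : 75 d7 f3 5f 30 b4
[2] 0x1a->0x07 len=6 : 0d 7b d2 8b 75 d7
[3] 0x26->0x16 len=2 : d5 f2
[4] 0x18->0x09 len=4 : 31 b4 0d 7b
[5] 0x1b->0x0d len=2 : 7b d2
[6] 0x0d->0x09 len=2 : 7b d2
query mem[0x0d]=0x7b, mem[0x09]=0x7b, mem[0x0c]=0x7b, mem[0x10]=0x72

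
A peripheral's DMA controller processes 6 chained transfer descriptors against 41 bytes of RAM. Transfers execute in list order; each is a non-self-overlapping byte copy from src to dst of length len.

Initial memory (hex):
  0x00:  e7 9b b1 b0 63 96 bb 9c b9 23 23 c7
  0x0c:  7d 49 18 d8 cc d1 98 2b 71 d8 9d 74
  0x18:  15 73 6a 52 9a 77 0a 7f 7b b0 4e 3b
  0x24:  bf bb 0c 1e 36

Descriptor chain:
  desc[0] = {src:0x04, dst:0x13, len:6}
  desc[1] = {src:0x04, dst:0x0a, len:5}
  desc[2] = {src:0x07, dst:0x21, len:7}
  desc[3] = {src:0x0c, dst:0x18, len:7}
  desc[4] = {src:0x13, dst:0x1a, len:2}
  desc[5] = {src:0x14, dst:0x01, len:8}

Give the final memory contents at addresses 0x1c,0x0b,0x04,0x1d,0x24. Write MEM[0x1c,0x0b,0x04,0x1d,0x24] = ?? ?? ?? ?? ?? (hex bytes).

  after D0: wrote 6B at 0x13 = 6396bb9cb923
  after D1: wrote 5B at 0x0a = 6396bb9cb9
  after D2: wrote 7B at 0x21 = 9cb9236396bb9c
  after D3: wrote 7B at 0x18 = bb9cb9d8ccd198
  after D4: wrote 2B at 0x1a = 6396
  after D5: wrote 8B at 0x01 = 96bb9cb9bb9c6396
query mem[0x1c]=0xcc, mem[0x0b]=0x96, mem[0x04]=0xb9, mem[0x1d]=0xd1, mem[0x24]=0x63

MEM[0x1c,0x0b,0x04,0x1d,0x24] = cc 96 b9 d1 63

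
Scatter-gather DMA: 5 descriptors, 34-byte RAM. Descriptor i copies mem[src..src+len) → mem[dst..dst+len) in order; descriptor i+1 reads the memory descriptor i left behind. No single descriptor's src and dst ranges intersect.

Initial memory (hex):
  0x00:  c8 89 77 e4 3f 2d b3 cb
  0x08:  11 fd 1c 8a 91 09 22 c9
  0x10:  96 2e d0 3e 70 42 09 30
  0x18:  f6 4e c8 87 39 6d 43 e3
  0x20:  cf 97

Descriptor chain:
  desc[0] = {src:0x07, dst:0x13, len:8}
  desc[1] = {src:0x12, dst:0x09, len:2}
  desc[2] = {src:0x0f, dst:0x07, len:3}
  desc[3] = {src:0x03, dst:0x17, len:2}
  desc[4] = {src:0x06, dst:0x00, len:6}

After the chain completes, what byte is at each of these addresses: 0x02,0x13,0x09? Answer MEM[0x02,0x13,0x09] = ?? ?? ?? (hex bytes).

#0 dst[0x13+8] := {0xcb,0x11,0xfd,0x1c,0x8a,0x91,0x09,0x22}
#1 dst[0x09+2] := {0xd0,0xcb}
#2 dst[0x07+3] := {0xc9,0x96,0x2e}
#3 dst[0x17+2] := {0xe4,0x3f}
#4 dst[0x00+6] := {0xb3,0xc9,0x96,0x2e,0xcb,0x8a}
query mem[0x02]=0x96, mem[0x13]=0xcb, mem[0x09]=0x2e

MEM[0x02,0x13,0x09] = 96 cb 2e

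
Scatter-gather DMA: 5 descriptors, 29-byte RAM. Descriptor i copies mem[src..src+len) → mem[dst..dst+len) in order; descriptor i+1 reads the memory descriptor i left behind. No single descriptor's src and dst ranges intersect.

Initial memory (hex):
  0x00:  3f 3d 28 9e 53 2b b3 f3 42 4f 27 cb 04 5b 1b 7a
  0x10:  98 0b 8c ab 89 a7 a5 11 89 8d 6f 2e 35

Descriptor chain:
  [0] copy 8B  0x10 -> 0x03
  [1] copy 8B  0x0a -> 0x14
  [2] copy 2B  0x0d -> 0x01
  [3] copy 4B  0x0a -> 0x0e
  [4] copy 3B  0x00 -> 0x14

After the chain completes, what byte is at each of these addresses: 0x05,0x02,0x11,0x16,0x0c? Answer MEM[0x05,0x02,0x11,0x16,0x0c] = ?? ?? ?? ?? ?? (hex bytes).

D0: mem[0x03..0x0a] <- [98 0b 8c ab 89 a7 a5 11]
D1: mem[0x14..0x1b] <- [11 cb 04 5b 1b 7a 98 0b]
D2: mem[0x01..0x02] <- [5b 1b]
D3: mem[0x0e..0x11] <- [11 cb 04 5b]
D4: mem[0x14..0x16] <- [3f 5b 1b]
query mem[0x05]=0x8c, mem[0x02]=0x1b, mem[0x11]=0x5b, mem[0x16]=0x1b, mem[0x0c]=0x04

MEM[0x05,0x02,0x11,0x16,0x0c] = 8c 1b 5b 1b 04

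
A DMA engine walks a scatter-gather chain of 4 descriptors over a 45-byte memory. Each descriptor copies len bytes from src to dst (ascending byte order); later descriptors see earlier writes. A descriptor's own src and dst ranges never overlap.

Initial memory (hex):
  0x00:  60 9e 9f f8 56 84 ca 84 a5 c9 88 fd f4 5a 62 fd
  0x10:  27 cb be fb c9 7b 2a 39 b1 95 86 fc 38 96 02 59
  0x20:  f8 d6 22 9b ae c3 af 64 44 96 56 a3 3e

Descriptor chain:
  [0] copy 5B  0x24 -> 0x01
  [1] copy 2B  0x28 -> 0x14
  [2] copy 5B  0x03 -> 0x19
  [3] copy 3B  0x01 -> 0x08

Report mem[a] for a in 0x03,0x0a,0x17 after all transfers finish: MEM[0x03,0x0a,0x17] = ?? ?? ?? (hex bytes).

  after D0: wrote 5B at 0x01 = aec3af6444
  after D1: wrote 2B at 0x14 = 4496
  after D2: wrote 5B at 0x19 = af6444ca84
  after D3: wrote 3B at 0x08 = aec3af
query mem[0x03]=0xaf, mem[0x0a]=0xaf, mem[0x17]=0x39

MEM[0x03,0x0a,0x17] = af af 39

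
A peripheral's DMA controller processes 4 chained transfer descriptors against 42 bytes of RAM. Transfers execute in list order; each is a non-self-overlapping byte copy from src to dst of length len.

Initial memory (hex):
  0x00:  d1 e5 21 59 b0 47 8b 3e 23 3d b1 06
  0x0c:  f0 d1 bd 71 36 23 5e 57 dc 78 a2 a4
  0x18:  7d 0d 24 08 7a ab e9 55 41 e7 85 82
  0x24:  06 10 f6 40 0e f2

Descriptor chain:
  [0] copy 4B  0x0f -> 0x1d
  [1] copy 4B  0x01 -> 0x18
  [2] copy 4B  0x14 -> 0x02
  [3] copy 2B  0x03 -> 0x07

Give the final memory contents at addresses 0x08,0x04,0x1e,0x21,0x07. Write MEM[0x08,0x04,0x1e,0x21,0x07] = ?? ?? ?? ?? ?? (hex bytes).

[0] 0x0f->0x1d len=4 : 71 36 23 5e
[1] 0x01->0x18 len=4 : e5 21 59 b0
[2] 0x14->0x02 len=4 : dc 78 a2 a4
[3] 0x03->0x07 len=2 : 78 a2
query mem[0x08]=0xa2, mem[0x04]=0xa2, mem[0x1e]=0x36, mem[0x21]=0xe7, mem[0x07]=0x78

MEM[0x08,0x04,0x1e,0x21,0x07] = a2 a2 36 e7 78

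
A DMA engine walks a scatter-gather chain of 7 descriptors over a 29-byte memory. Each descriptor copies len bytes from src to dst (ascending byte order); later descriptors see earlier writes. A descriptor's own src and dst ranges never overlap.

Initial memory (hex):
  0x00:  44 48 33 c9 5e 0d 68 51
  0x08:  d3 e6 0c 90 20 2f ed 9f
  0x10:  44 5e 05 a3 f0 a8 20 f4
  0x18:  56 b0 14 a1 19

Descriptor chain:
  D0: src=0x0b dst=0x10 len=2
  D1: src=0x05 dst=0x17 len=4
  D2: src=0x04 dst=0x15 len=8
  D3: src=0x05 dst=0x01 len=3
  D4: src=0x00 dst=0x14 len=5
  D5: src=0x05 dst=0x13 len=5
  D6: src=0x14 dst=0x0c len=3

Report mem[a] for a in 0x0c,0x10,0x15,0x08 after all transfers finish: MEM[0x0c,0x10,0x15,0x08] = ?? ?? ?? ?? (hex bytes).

[0] 0x0b->0x10 len=2 : 90 20
[1] 0x05->0x17 len=4 : 0d 68 51 d3
[2] 0x04->0x15 len=8 : 5e 0d 68 51 d3 e6 0c 90
[3] 0x05->0x01 len=3 : 0d 68 51
[4] 0x00->0x14 len=5 : 44 0d 68 51 5e
[5] 0x05->0x13 len=5 : 0d 68 51 d3 e6
[6] 0x14->0x0c len=3 : 68 51 d3
query mem[0x0c]=0x68, mem[0x10]=0x90, mem[0x15]=0x51, mem[0x08]=0xd3

MEM[0x0c,0x10,0x15,0x08] = 68 90 51 d3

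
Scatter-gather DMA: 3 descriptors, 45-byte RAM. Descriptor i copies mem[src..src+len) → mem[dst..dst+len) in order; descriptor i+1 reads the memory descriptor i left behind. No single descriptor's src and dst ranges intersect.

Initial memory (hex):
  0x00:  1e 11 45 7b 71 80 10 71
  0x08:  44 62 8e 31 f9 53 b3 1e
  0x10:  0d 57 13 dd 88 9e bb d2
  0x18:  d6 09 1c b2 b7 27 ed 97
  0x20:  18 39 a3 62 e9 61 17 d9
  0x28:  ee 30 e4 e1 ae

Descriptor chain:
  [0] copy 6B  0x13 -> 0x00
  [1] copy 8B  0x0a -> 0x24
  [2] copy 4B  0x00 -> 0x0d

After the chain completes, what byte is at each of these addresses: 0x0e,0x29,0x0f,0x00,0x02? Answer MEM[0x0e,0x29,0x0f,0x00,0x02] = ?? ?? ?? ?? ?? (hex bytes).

MEM[0x0e,0x29,0x0f,0x00,0x02] = 88 1e 9e dd 9e

D0: mem[0x00..0x05] <- [dd 88 9e bb d2 d6]
D1: mem[0x24..0x2b] <- [8e 31 f9 53 b3 1e 0d 57]
D2: mem[0x0d..0x10] <- [dd 88 9e bb]
query mem[0x0e]=0x88, mem[0x29]=0x1e, mem[0x0f]=0x9e, mem[0x00]=0xdd, mem[0x02]=0x9e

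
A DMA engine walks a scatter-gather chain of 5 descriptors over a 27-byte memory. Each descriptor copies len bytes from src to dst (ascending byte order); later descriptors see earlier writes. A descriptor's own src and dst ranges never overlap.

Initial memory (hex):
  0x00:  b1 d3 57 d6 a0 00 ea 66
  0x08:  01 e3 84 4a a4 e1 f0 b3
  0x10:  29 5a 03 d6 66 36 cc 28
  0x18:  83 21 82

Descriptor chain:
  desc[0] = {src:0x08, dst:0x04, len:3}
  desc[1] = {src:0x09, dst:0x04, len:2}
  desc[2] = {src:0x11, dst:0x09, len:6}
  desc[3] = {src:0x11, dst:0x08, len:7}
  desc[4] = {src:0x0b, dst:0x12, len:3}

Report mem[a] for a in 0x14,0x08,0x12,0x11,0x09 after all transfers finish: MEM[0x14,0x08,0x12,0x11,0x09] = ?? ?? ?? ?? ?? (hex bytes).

MEM[0x14,0x08,0x12,0x11,0x09] = cc 5a 66 5a 03

  after D0: wrote 3B at 0x04 = 01e384
  after D1: wrote 2B at 0x04 = e384
  after D2: wrote 6B at 0x09 = 5a03d66636cc
  after D3: wrote 7B at 0x08 = 5a03d66636cc28
  after D4: wrote 3B at 0x12 = 6636cc
query mem[0x14]=0xcc, mem[0x08]=0x5a, mem[0x12]=0x66, mem[0x11]=0x5a, mem[0x09]=0x03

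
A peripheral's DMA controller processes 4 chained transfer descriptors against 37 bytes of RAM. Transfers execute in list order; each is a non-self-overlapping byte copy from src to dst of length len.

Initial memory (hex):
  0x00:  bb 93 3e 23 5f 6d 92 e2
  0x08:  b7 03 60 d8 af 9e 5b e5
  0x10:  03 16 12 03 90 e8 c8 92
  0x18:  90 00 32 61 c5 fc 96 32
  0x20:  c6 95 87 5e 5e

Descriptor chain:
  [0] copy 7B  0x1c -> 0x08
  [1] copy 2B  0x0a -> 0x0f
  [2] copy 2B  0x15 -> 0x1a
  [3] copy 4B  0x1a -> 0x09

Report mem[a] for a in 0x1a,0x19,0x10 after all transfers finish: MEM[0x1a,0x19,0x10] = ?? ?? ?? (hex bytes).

MEM[0x1a,0x19,0x10] = e8 00 32

#0 dst[0x08+7] := {0xc5,0xfc,0x96,0x32,0xc6,0x95,0x87}
#1 dst[0x0f+2] := {0x96,0x32}
#2 dst[0x1a+2] := {0xe8,0xc8}
#3 dst[0x09+4] := {0xe8,0xc8,0xc5,0xfc}
query mem[0x1a]=0xe8, mem[0x19]=0x00, mem[0x10]=0x32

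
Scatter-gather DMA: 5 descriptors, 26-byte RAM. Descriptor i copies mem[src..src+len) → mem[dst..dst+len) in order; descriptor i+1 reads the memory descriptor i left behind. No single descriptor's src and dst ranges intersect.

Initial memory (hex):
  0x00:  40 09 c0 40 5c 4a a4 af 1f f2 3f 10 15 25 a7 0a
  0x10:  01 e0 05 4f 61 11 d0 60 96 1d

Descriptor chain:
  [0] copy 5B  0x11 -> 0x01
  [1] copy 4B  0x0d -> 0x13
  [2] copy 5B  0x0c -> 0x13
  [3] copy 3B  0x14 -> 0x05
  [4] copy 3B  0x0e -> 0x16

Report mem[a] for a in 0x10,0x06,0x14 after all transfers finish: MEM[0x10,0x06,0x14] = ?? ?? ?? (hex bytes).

MEM[0x10,0x06,0x14] = 01 a7 25

D0: mem[0x01..0x05] <- [e0 05 4f 61 11]
D1: mem[0x13..0x16] <- [25 a7 0a 01]
D2: mem[0x13..0x17] <- [15 25 a7 0a 01]
D3: mem[0x05..0x07] <- [25 a7 0a]
D4: mem[0x16..0x18] <- [a7 0a 01]
query mem[0x10]=0x01, mem[0x06]=0xa7, mem[0x14]=0x25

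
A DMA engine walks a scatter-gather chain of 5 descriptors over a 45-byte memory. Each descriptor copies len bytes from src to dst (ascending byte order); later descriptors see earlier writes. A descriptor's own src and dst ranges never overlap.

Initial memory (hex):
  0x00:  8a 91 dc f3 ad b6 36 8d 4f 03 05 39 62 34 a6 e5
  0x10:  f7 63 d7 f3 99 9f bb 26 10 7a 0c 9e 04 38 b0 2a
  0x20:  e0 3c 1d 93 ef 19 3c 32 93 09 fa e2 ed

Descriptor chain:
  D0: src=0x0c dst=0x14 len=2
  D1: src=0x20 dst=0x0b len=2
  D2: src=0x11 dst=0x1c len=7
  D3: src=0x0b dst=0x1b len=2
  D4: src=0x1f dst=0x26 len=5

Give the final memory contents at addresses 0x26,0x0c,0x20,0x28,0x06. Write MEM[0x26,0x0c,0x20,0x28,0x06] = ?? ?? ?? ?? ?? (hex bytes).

D0: mem[0x14..0x15] <- [62 34]
D1: mem[0x0b..0x0c] <- [e0 3c]
D2: mem[0x1c..0x22] <- [63 d7 f3 62 34 bb 26]
D3: mem[0x1b..0x1c] <- [e0 3c]
D4: mem[0x26..0x2a] <- [62 34 bb 26 93]
query mem[0x26]=0x62, mem[0x0c]=0x3c, mem[0x20]=0x34, mem[0x28]=0xbb, mem[0x06]=0x36

MEM[0x26,0x0c,0x20,0x28,0x06] = 62 3c 34 bb 36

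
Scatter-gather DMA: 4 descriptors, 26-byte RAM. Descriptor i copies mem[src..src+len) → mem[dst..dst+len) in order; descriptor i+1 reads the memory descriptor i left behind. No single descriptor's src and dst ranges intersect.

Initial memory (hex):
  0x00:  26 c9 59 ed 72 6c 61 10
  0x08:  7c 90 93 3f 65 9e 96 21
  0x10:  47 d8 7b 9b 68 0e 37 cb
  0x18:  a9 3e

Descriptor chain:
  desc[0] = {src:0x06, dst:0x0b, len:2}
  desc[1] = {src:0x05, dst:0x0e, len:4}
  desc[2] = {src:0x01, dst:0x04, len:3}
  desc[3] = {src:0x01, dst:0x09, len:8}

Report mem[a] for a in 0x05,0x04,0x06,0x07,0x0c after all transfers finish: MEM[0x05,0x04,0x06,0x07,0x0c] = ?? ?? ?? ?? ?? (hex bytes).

MEM[0x05,0x04,0x06,0x07,0x0c] = 59 c9 ed 10 c9

D0: mem[0x0b..0x0c] <- [61 10]
D1: mem[0x0e..0x11] <- [6c 61 10 7c]
D2: mem[0x04..0x06] <- [c9 59 ed]
D3: mem[0x09..0x10] <- [c9 59 ed c9 59 ed 10 7c]
query mem[0x05]=0x59, mem[0x04]=0xc9, mem[0x06]=0xed, mem[0x07]=0x10, mem[0x0c]=0xc9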